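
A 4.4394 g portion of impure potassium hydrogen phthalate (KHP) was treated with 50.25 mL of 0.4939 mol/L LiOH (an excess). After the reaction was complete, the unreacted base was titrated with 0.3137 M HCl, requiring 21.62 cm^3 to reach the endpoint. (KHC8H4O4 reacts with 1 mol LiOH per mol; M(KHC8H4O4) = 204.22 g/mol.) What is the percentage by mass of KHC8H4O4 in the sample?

83.0%

Total n(LiOH) added = 0.4939 x 0.05025 = 0.02482 mol.
n(HCl) used = 0.3137 x 0.02162 = 0.006782 mol, which equals the excess n(LiOH).
So n(LiOH) consumed by the sample = 0.02482 - 0.006782 = 0.01804 mol.
n(KHC8H4O4) = 0.01804 / 1 = 0.01804 mol.
mass KHC8H4O4 = 0.01804 x 204.22 = 3.683 g, so %KHC8H4O4 = 3.683/4.4394 x 100 = 83.0%.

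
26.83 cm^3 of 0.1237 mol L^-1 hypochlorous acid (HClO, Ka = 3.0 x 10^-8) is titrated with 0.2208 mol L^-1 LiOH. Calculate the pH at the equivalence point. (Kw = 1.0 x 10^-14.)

10.21

n(HClO) = 0.1237 x 0.02683 = 0.003319 mol; V(LiOH) at equivalence = 0.003319/0.2208 = 0.01503 L.
At equivalence all the acid is converted to ClO-; total volume = 0.02683 + 0.01503 = 0.04186 L, so [ClO-] = 0.003319/0.04186 = 0.07928 M.
Kb = Kw/Ka = 1.0e-14 / 3.0 x 10^-8 = 3.33e-7.
[OH^-] = sqrt(Kb x [ClO-]) = sqrt(3.33e-7 x 0.07928) = 0.000163 M.
pOH = 3.79, so pH = 14.00 - 3.79 = 10.21.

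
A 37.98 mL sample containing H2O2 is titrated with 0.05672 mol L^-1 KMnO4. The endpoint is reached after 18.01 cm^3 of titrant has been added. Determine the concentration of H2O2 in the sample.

n(KMnO4) = 0.05672 x 0.01801 = 0.001022 mol.
From the balanced equation, 2 mol KMnO4 reacts with 5 mol H2O2, so n(H2O2) = 0.001022 x 5/2 = 0.002554 mol.
[H2O2] = 0.002554 / 0.03798 L = 0.0672 M.

0.0672 M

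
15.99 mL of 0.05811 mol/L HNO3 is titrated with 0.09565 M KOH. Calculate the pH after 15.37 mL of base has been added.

12.24

n(acid) = 0.05811 x 0.01599 = 0.0009292 mol; n(KOH) added = 0.09565 x 0.01537 = 0.001470 mol.
Base is in excess by 0.001470 - 0.0009292 = 0.0005410 mol in a total volume of 0.03136 L.
[OH^-] = 0.0005410/0.03136 = 0.01725 M, so pOH = 1.76 and pH = 14.00 - 1.76 = 12.24.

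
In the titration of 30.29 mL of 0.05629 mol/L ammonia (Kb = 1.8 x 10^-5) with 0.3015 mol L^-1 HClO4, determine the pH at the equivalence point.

n(NH3) = 0.05629 x 0.03029 = 0.001705 mol; V(HClO4) at equivalence = 0.001705/0.3015 = 0.005655 L.
At equivalence the base is fully converted to NH4+; total volume = 0.03595 L, so [NH4+] = 0.001705/0.03595 = 0.04743 M.
Ka(NH4+) = Kw/Kb = 1.0e-14 / 1.8 x 10^-5 = 5.56e-10.
[H^+] = sqrt(Ka x [NH4+]) = sqrt(5.56e-10 x 0.04743) = 5.13e-6 M.
pH = -log(5.13e-6) = 5.29.

5.29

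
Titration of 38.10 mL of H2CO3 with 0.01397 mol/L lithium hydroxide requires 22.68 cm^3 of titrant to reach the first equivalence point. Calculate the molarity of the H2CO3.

0.00832 M

n(LiOH) = 0.01397 x 0.02268 = 0.0003168 mol.
At the first equivalence point, 1 mol OH^- react per mol H2CO3, so n(H2CO3) = 0.0003168 / 1 = 0.0003168 mol.
[H2CO3] = 0.0003168 / 0.03810 L = 0.00832 M.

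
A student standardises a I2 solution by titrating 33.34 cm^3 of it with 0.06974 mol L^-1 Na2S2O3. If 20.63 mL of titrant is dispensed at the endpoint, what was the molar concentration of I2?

n(Na2S2O3) = 0.06974 x 0.02063 = 0.001439 mol.
From the balanced equation, 2 mol Na2S2O3 reacts with 1 mol I2, so n(I2) = 0.001439 x 1/2 = 0.0007194 mol.
[I2] = 0.0007194 / 0.03334 L = 0.0216 M.

0.0216 M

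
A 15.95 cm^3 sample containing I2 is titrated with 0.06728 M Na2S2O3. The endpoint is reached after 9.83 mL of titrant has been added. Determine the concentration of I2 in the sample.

n(Na2S2O3) = 0.06728 x 0.009830 = 0.0006614 mol.
From the balanced equation, 2 mol Na2S2O3 reacts with 1 mol I2, so n(I2) = 0.0006614 x 1/2 = 0.0003307 mol.
[I2] = 0.0003307 / 0.01595 L = 0.0207 M.

0.0207 M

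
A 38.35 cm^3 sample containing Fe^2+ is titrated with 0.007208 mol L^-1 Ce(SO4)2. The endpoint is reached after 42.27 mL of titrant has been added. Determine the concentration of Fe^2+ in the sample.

n(Ce(SO4)2) = 0.007208 x 0.04227 = 0.0003047 mol.
From the balanced equation, 1 mol Ce(SO4)2 reacts with 1 mol Fe^2+, so n(Fe^2+) = 0.0003047 x 1/1 = 0.0003047 mol.
[Fe^2+] = 0.0003047 / 0.03835 L = 0.00794 M.

0.00794 M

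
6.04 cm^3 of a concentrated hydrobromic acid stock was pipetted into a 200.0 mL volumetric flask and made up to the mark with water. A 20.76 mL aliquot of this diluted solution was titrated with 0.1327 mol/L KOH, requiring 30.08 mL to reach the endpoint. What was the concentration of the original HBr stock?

6.37 M

n(KOH) = 0.1327 x 0.03008 = 0.003992 mol.
n(HBr) in the aliquot = 0.003992 mol.
[diluted HBr] = 0.003992 / 0.02076 = 0.1923 M.
Dilution factor = 200.0/6.040 = 33.11, so [stock] = 0.1923 x 33.11 = 6.37 M.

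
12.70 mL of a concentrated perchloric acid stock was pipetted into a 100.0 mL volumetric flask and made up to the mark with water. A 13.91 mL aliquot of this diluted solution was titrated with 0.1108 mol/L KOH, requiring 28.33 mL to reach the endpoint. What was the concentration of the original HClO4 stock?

n(KOH) = 0.1108 x 0.02833 = 0.003139 mol.
n(HClO4) in the aliquot = 0.003139 mol.
[diluted HClO4] = 0.003139 / 0.01391 = 0.2257 M.
Dilution factor = 100.0/12.70 = 7.874, so [stock] = 0.2257 x 7.874 = 1.78 M.

1.78 M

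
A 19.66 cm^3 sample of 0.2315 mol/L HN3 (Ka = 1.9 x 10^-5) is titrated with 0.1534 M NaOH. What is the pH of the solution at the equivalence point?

8.84

n(HN3) = 0.2315 x 0.01966 = 0.004551 mol; V(NaOH) at equivalence = 0.004551/0.1534 = 0.02967 L.
At equivalence all the acid is converted to N3-; total volume = 0.01966 + 0.02967 = 0.04933 L, so [N3-] = 0.004551/0.04933 = 0.09226 M.
Kb = Kw/Ka = 1.0e-14 / 1.9 x 10^-5 = 5.26e-10.
[OH^-] = sqrt(Kb x [N3-]) = sqrt(5.26e-10 x 0.09226) = 6.97e-6 M.
pOH = 5.16, so pH = 14.00 - 5.16 = 8.84.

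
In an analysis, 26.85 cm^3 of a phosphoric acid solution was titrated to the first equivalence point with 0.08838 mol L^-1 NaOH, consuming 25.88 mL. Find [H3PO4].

0.0852 M

n(NaOH) = 0.08838 x 0.02588 = 0.002287 mol.
At the first equivalence point, 1 mol OH^- react per mol H3PO4, so n(H3PO4) = 0.002287 / 1 = 0.002287 mol.
[H3PO4] = 0.002287 / 0.02685 L = 0.0852 M.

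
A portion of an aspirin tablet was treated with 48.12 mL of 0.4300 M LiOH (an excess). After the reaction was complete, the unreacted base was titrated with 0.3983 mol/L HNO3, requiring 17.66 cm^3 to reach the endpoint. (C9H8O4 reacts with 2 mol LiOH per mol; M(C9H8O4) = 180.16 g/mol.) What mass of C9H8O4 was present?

Total n(LiOH) added = 0.4300 x 0.04812 = 0.02069 mol.
n(HNO3) used = 0.3983 x 0.01766 = 0.007034 mol, which equals the excess n(LiOH).
So n(LiOH) consumed by the sample = 0.02069 - 0.007034 = 0.01366 mol.
n(C9H8O4) = 0.01366 / 2 = 0.006829 mol.
mass = 0.006829 mol x 180.16 g/mol = 1.23 g.

1.23 g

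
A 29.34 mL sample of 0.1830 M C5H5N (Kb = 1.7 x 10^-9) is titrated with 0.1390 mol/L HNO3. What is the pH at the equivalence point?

3.17

n(C5H5N) = 0.1830 x 0.02934 = 0.005369 mol; V(HNO3) at equivalence = 0.005369/0.1390 = 0.03863 L.
At equivalence the base is fully converted to C5H5NH+; total volume = 0.06797 L, so [C5H5NH+] = 0.005369/0.06797 = 0.07900 M.
Ka(C5H5NH+) = Kw/Kb = 1.0e-14 / 1.7 x 10^-9 = 5.88e-6.
[H^+] = sqrt(Ka x [C5H5NH+]) = sqrt(5.88e-6 x 0.07900) = 0.000682 M.
pH = -log(0.000682) = 3.17.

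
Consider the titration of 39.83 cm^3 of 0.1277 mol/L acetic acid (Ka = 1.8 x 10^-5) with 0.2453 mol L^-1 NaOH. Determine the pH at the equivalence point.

n(CH3COOH) = 0.1277 x 0.03983 = 0.005086 mol; V(NaOH) at equivalence = 0.005086/0.2453 = 0.02073 L.
At equivalence all the acid is converted to CH3COO-; total volume = 0.03983 + 0.02073 = 0.06056 L, so [CH3COO-] = 0.005086/0.06056 = 0.08398 M.
Kb = Kw/Ka = 1.0e-14 / 1.8 x 10^-5 = 5.56e-10.
[OH^-] = sqrt(Kb x [CH3COO-]) = sqrt(5.56e-10 x 0.08398) = 6.83e-6 M.
pOH = 5.17, so pH = 14.00 - 5.17 = 8.83.

8.83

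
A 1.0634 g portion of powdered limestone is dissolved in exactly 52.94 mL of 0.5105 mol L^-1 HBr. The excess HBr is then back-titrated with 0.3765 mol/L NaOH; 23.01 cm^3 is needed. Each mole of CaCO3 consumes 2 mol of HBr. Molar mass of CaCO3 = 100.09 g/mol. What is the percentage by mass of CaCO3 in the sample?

86.4%

Total n(HBr) added = 0.5105 x 0.05294 = 0.02703 mol.
n(NaOH) used = 0.3765 x 0.02301 = 0.008663 mol, which equals the excess n(HBr).
So n(HBr) consumed by the sample = 0.02703 - 0.008663 = 0.01836 mol.
n(CaCO3) = 0.01836 / 2 = 0.009181 mol.
mass CaCO3 = 0.009181 x 100.09 = 0.9190 g, so %CaCO3 = 0.9190/1.0634 x 100 = 86.4%.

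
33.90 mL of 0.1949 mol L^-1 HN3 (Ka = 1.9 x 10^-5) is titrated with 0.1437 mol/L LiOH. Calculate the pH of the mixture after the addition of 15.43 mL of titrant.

4.42

Initial n(HN3) = 0.1949 x 0.03390 = 0.006607 mol.
n(LiOH) added = 0.1437 x 0.01543 = 0.002217 mol, converting that many moles of HN3 to N3-.
Remaining n(HN3) = 0.004390 mol; n(N3-) = 0.002217 mol.
By Henderson-Hasselbalch, pH = pKa + log([A^-]/[HA]) = 4.72 + log(0.002217/0.004390) = 4.72 + (-0.30) = 4.42.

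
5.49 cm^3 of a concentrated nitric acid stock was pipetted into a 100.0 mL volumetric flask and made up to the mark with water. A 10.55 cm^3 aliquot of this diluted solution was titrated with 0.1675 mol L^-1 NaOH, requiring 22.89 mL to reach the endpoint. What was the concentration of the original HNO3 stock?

n(NaOH) = 0.1675 x 0.02289 = 0.003834 mol.
n(HNO3) in the aliquot = 0.003834 mol.
[diluted HNO3] = 0.003834 / 0.01055 = 0.3634 M.
Dilution factor = 100.0/5.490 = 18.21, so [stock] = 0.3634 x 18.21 = 6.62 M.

6.62 M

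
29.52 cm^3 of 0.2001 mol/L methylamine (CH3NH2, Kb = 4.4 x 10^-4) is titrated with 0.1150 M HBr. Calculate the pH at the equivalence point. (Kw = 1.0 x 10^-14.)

n(CH3NH2) = 0.2001 x 0.02952 = 0.005907 mol; V(HBr) at equivalence = 0.005907/0.1150 = 0.05136 L.
At equivalence the base is fully converted to CH3NH3+; total volume = 0.08088 L, so [CH3NH3+] = 0.005907/0.08088 = 0.07303 M.
Ka(CH3NH3+) = Kw/Kb = 1.0e-14 / 4.4 x 10^-4 = 2.27e-11.
[H^+] = sqrt(Ka x [CH3NH3+]) = sqrt(2.27e-11 x 0.07303) = 1.29e-6 M.
pH = -log(1.29e-6) = 5.89.

5.89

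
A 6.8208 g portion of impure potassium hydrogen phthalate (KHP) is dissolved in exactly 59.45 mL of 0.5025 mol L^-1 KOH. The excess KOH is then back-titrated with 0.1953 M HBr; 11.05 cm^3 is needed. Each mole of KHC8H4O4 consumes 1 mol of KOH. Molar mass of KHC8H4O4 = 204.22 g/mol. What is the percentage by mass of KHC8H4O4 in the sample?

83.0%

Total n(KOH) added = 0.5025 x 0.05945 = 0.02987 mol.
n(HBr) used = 0.1953 x 0.01105 = 0.002158 mol, which equals the excess n(KOH).
So n(KOH) consumed by the sample = 0.02987 - 0.002158 = 0.02772 mol.
n(KHC8H4O4) = 0.02772 / 1 = 0.02772 mol.
mass KHC8H4O4 = 0.02772 x 204.22 = 5.660 g, so %KHC8H4O4 = 5.660/6.8208 x 100 = 83.0%.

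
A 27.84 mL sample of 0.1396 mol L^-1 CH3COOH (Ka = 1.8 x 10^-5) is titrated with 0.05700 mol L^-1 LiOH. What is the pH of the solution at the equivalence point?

8.68

n(CH3COOH) = 0.1396 x 0.02784 = 0.003886 mol; V(LiOH) at equivalence = 0.003886/0.05700 = 0.06818 L.
At equivalence all the acid is converted to CH3COO-; total volume = 0.02784 + 0.06818 = 0.09602 L, so [CH3COO-] = 0.003886/0.09602 = 0.04047 M.
Kb = Kw/Ka = 1.0e-14 / 1.8 x 10^-5 = 5.56e-10.
[OH^-] = sqrt(Kb x [CH3COO-]) = sqrt(5.56e-10 x 0.04047) = 4.74e-6 M.
pOH = 5.32, so pH = 14.00 - 5.32 = 8.68.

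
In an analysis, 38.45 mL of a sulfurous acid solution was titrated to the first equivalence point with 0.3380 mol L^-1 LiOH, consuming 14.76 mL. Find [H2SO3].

0.130 M

n(LiOH) = 0.3380 x 0.01476 = 0.004989 mol.
At the first equivalence point, 1 mol OH^- react per mol H2SO3, so n(H2SO3) = 0.004989 / 1 = 0.004989 mol.
[H2SO3] = 0.004989 / 0.03845 L = 0.130 M.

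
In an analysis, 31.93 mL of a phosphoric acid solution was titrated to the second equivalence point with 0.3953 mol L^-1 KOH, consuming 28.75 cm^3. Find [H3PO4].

0.178 M

n(KOH) = 0.3953 x 0.02875 = 0.01136 mol.
At the second equivalence point, 2 mol OH^- react per mol H3PO4, so n(H3PO4) = 0.01136 / 2 = 0.005682 mol.
[H3PO4] = 0.005682 / 0.03193 L = 0.178 M.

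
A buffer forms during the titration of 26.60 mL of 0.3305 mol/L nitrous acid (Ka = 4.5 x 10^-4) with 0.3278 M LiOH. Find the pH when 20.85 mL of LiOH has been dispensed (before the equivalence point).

Initial n(HNO2) = 0.3305 x 0.02660 = 0.008791 mol.
n(LiOH) added = 0.3278 x 0.02085 = 0.006835 mol, converting that many moles of HNO2 to NO2-.
Remaining n(HNO2) = 0.001957 mol; n(NO2-) = 0.006835 mol.
By Henderson-Hasselbalch, pH = pKa + log([A^-]/[HA]) = 3.35 + log(0.006835/0.001957) = 3.35 + (+0.54) = 3.89.

3.89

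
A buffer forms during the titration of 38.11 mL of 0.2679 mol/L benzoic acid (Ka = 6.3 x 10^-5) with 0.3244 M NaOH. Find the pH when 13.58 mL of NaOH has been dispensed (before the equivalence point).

Initial n(C6H5COOH) = 0.2679 x 0.03811 = 0.01021 mol.
n(NaOH) added = 0.3244 x 0.01358 = 0.004405 mol, converting that many moles of C6H5COOH to C6H5COO-.
Remaining n(C6H5COOH) = 0.005804 mol; n(C6H5COO-) = 0.004405 mol.
By Henderson-Hasselbalch, pH = pKa + log([A^-]/[HA]) = 4.20 + log(0.004405/0.005804) = 4.20 + (-0.12) = 4.08.

4.08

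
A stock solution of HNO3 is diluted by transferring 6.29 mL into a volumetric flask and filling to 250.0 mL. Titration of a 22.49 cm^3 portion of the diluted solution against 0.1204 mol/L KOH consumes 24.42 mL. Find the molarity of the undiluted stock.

n(KOH) = 0.1204 x 0.02442 = 0.002940 mol.
n(HNO3) in the aliquot = 0.002940 mol.
[diluted HNO3] = 0.002940 / 0.02249 = 0.1307 M.
Dilution factor = 250.0/6.290 = 39.75, so [stock] = 0.1307 x 39.75 = 5.20 M.

5.20 M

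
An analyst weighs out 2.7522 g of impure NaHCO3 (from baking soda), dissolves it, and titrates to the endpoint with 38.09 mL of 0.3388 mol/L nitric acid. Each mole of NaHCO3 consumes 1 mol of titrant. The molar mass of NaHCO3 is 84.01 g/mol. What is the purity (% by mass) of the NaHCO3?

n(HNO3) = 0.3388 x 0.03809 = 0.01290 mol.
n(NaHCO3) = 0.01290 / 1 = 0.01290 mol.
mass of NaHCO3 = 0.01290 x 84.01 = 1.084 g.
% purity = 1.084 / 2.7522 x 100 = 39.4%.

39.4%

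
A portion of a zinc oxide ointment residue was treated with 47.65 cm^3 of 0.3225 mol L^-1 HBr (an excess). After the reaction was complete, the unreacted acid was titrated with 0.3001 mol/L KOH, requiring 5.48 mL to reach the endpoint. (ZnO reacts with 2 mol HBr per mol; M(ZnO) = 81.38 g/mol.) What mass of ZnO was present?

Total n(HBr) added = 0.3225 x 0.04765 = 0.01537 mol.
n(KOH) used = 0.3001 x 0.005480 = 0.001645 mol, which equals the excess n(HBr).
So n(HBr) consumed by the sample = 0.01537 - 0.001645 = 0.01372 mol.
n(ZnO) = 0.01372 / 2 = 0.006861 mol.
mass = 0.006861 mol x 81.38 g/mol = 0.558 g.

0.558 g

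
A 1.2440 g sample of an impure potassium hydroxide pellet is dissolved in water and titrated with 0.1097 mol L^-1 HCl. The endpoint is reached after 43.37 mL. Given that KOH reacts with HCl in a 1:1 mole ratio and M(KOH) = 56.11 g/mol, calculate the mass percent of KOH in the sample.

21.5%

n(HCl) = 0.1097 x 0.04337 = 0.004758 mol.
n(KOH) = 0.004758 / 1 = 0.004758 mol.
mass of KOH = 0.004758 x 56.11 = 0.2670 g.
% purity = 0.2670 / 1.2440 x 100 = 21.5%.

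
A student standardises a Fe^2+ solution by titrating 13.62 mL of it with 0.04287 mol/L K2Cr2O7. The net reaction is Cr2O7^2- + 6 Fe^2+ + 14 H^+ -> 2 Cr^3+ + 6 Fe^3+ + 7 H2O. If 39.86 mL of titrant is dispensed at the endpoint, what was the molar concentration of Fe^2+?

n(K2Cr2O7) = 0.04287 x 0.03986 = 0.001709 mol.
From the balanced equation, 1 mol K2Cr2O7 reacts with 6 mol Fe^2+, so n(Fe^2+) = 0.001709 x 6/1 = 0.01025 mol.
[Fe^2+] = 0.01025 / 0.01362 L = 0.753 M.

0.753 M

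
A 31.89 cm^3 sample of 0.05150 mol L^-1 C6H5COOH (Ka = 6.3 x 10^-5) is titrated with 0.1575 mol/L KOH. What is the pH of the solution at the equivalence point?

8.39

n(C6H5COOH) = 0.05150 x 0.03189 = 0.001642 mol; V(KOH) at equivalence = 0.001642/0.1575 = 0.01043 L.
At equivalence all the acid is converted to C6H5COO-; total volume = 0.03189 + 0.01043 = 0.04232 L, so [C6H5COO-] = 0.001642/0.04232 = 0.03881 M.
Kb = Kw/Ka = 1.0e-14 / 6.3 x 10^-5 = 1.59e-10.
[OH^-] = sqrt(Kb x [C6H5COO-]) = sqrt(1.59e-10 x 0.03881) = 2.48e-6 M.
pOH = 5.61, so pH = 14.00 - 5.61 = 8.39.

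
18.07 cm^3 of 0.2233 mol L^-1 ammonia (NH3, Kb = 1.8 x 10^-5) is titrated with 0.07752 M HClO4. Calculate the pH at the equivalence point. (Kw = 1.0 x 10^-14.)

5.25

n(NH3) = 0.2233 x 0.01807 = 0.004035 mol; V(HClO4) at equivalence = 0.004035/0.07752 = 0.05205 L.
At equivalence the base is fully converted to NH4+; total volume = 0.07012 L, so [NH4+] = 0.004035/0.07012 = 0.05754 M.
Ka(NH4+) = Kw/Kb = 1.0e-14 / 1.8 x 10^-5 = 5.56e-10.
[H^+] = sqrt(Ka x [NH4+]) = sqrt(5.56e-10 x 0.05754) = 5.65e-6 M.
pH = -log(5.65e-6) = 5.25.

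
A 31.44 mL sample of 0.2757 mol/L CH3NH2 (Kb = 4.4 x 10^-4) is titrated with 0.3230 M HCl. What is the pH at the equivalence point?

n(CH3NH2) = 0.2757 x 0.03144 = 0.008668 mol; V(HCl) at equivalence = 0.008668/0.3230 = 0.02684 L.
At equivalence the base is fully converted to CH3NH3+; total volume = 0.05828 L, so [CH3NH3+] = 0.008668/0.05828 = 0.1487 M.
Ka(CH3NH3+) = Kw/Kb = 1.0e-14 / 4.4 x 10^-4 = 2.27e-11.
[H^+] = sqrt(Ka x [CH3NH3+]) = sqrt(2.27e-11 x 0.1487) = 1.84e-6 M.
pH = -log(1.84e-6) = 5.74.

5.74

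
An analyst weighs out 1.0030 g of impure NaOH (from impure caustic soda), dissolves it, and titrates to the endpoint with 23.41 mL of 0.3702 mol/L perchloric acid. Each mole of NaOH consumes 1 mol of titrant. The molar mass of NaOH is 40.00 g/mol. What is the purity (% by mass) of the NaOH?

34.6%

n(HClO4) = 0.3702 x 0.02341 = 0.008666 mol.
n(NaOH) = 0.008666 / 1 = 0.008666 mol.
mass of NaOH = 0.008666 x 40.00 = 0.3467 g.
% purity = 0.3467 / 1.0030 x 100 = 34.6%.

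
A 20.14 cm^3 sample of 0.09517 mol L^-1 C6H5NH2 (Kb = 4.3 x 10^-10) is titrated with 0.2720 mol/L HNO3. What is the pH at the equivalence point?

2.89

n(C6H5NH2) = 0.09517 x 0.02014 = 0.001917 mol; V(HNO3) at equivalence = 0.001917/0.2720 = 0.007047 L.
At equivalence the base is fully converted to C6H5NH3+; total volume = 0.02719 L, so [C6H5NH3+] = 0.001917/0.02719 = 0.07050 M.
Ka(C6H5NH3+) = Kw/Kb = 1.0e-14 / 4.3 x 10^-10 = 2.33e-5.
[H^+] = sqrt(Ka x [C6H5NH3+]) = sqrt(2.33e-5 x 0.07050) = 0.00128 M.
pH = -log(0.00128) = 2.89.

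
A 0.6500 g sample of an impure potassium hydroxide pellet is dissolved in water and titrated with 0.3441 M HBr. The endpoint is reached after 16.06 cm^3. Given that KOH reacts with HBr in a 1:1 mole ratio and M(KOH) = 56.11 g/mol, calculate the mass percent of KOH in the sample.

47.7%

n(HBr) = 0.3441 x 0.01606 = 0.005526 mol.
n(KOH) = 0.005526 / 1 = 0.005526 mol.
mass of KOH = 0.005526 x 56.11 = 0.3101 g.
% purity = 0.3101 / 0.6500 x 100 = 47.7%.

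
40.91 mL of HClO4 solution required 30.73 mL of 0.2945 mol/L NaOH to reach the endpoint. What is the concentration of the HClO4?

0.221 M

n(NaOH) delivered = 0.2945 x 0.03073 = 0.009050 mol.
For a 1:1 reaction, n(HClO4) = 0.009050 mol.
[HClO4] = 0.009050 mol / 0.04091 L = 0.221 M.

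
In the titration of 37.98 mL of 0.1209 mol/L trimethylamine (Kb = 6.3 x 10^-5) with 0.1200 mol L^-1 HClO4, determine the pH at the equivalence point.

n((CH3)3N) = 0.1209 x 0.03798 = 0.004592 mol; V(HClO4) at equivalence = 0.004592/0.1200 = 0.03826 L.
At equivalence the base is fully converted to (CH3)3NH+; total volume = 0.07624 L, so [(CH3)3NH+] = 0.004592/0.07624 = 0.06022 M.
Ka((CH3)3NH+) = Kw/Kb = 1.0e-14 / 6.3 x 10^-5 = 1.59e-10.
[H^+] = sqrt(Ka x [(CH3)3NH+]) = sqrt(1.59e-10 x 0.06022) = 3.09e-6 M.
pH = -log(3.09e-6) = 5.51.

5.51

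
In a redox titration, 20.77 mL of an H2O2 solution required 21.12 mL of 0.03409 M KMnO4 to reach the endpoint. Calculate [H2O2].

n(KMnO4) = 0.03409 x 0.02112 = 0.0007200 mol.
From the balanced equation, 2 mol KMnO4 reacts with 5 mol H2O2, so n(H2O2) = 0.0007200 x 5/2 = 0.001800 mol.
[H2O2] = 0.001800 / 0.02077 L = 0.0867 M.

0.0867 M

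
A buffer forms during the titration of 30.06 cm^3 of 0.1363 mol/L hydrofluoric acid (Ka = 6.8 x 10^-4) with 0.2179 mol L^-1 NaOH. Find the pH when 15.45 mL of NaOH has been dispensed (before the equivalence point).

3.83

Initial n(HF) = 0.1363 x 0.03006 = 0.004097 mol.
n(NaOH) added = 0.2179 x 0.01545 = 0.003367 mol, converting that many moles of HF to F-.
Remaining n(HF) = 0.0007306 mol; n(F-) = 0.003367 mol.
By Henderson-Hasselbalch, pH = pKa + log([A^-]/[HA]) = 3.17 + log(0.003367/0.0007306) = 3.17 + (+0.66) = 3.83.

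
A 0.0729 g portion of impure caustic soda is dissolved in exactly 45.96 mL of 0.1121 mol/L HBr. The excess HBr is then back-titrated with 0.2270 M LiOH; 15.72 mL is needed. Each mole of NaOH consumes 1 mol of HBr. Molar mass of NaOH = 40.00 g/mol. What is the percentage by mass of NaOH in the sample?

Total n(HBr) added = 0.1121 x 0.04596 = 0.005152 mol.
n(LiOH) used = 0.2270 x 0.01572 = 0.003568 mol, which equals the excess n(HBr).
So n(HBr) consumed by the sample = 0.005152 - 0.003568 = 0.001584 mol.
n(NaOH) = 0.001584 / 1 = 0.001584 mol.
mass NaOH = 0.001584 x 40.00 = 0.06335 g, so %NaOH = 0.06335/0.0729 x 100 = 86.9%.

86.9%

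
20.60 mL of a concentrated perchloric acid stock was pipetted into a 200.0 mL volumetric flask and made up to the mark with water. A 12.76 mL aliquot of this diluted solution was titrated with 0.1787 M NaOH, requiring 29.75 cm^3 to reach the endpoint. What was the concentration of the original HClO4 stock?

4.05 M

n(NaOH) = 0.1787 x 0.02975 = 0.005316 mol.
n(HClO4) in the aliquot = 0.005316 mol.
[diluted HClO4] = 0.005316 / 0.01276 = 0.4166 M.
Dilution factor = 200.0/20.60 = 9.709, so [stock] = 0.4166 x 9.709 = 4.05 M.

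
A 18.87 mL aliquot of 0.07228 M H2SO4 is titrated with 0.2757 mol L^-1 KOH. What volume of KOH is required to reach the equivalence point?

n(H2SO4) = 0.07228 mol/L x 0.01887 L = 0.001364 mol.
The neutralisation is 1 H2SO4 : 2 KOH, so n(KOH) = 0.001364 x 2/1 = 0.002728 mol.
V(KOH) = 0.002728 / 0.2757 = 0.009894 L = 9.89 mL.

9.89 mL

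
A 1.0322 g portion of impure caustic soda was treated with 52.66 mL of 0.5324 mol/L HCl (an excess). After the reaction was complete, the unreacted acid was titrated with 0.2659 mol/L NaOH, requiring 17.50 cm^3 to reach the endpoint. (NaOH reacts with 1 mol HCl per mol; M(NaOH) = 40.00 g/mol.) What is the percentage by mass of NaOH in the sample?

90.6%

Total n(HCl) added = 0.5324 x 0.05266 = 0.02804 mol.
n(NaOH) used = 0.2659 x 0.01750 = 0.004653 mol, which equals the excess n(HCl).
So n(HCl) consumed by the sample = 0.02804 - 0.004653 = 0.02338 mol.
n(NaOH) = 0.02338 / 1 = 0.02338 mol.
mass NaOH = 0.02338 x 40.00 = 0.9353 g, so %NaOH = 0.9353/1.0322 x 100 = 90.6%.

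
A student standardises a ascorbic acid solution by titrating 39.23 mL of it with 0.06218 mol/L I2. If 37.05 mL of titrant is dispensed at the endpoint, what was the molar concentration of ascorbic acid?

n(I2) = 0.06218 x 0.03705 = 0.002304 mol.
From the balanced equation, 1 mol I2 reacts with 1 mol ascorbic acid, so n(ascorbic acid) = 0.002304 x 1/1 = 0.002304 mol.
[ascorbic acid] = 0.002304 / 0.03923 L = 0.0587 M.

0.0587 M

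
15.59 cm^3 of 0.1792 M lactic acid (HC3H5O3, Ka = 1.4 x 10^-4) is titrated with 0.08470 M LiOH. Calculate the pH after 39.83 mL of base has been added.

12.02

n(acid) = 0.1792 x 0.01559 = 0.002794 mol; n(LiOH) added = 0.08470 x 0.03983 = 0.003374 mol.
Base is in excess by 0.003374 - 0.002794 = 0.0005799 mol in a total volume of 0.05542 L.
[OH^-] = 0.0005799/0.05542 = 0.01046 M, so pOH = 1.98 and pH = 14.00 - 1.98 = 12.02.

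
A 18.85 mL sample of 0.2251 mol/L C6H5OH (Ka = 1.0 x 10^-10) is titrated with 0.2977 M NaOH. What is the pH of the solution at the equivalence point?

11.55

n(C6H5OH) = 0.2251 x 0.01885 = 0.004243 mol; V(NaOH) at equivalence = 0.004243/0.2977 = 0.01425 L.
At equivalence all the acid is converted to C6H5O-; total volume = 0.01885 + 0.01425 = 0.03310 L, so [C6H5O-] = 0.004243/0.03310 = 0.1282 M.
Kb = Kw/Ka = 1.0e-14 / 1.0 x 10^-10 = 0.000100.
[OH^-] = sqrt(Kb x [C6H5O-]) = sqrt(0.000100 x 0.1282) = 0.00358 M.
pOH = 2.45, so pH = 14.00 - 2.45 = 11.55.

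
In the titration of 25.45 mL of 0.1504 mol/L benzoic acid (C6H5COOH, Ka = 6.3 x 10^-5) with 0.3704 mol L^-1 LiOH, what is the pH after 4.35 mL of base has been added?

Initial n(C6H5COOH) = 0.1504 x 0.02545 = 0.003828 mol.
n(LiOH) added = 0.3704 x 0.004350 = 0.001611 mol, converting that many moles of C6H5COOH to C6H5COO-.
Remaining n(C6H5COOH) = 0.002216 mol; n(C6H5COO-) = 0.001611 mol.
By Henderson-Hasselbalch, pH = pKa + log([A^-]/[HA]) = 4.20 + log(0.001611/0.002216) = 4.20 + (-0.14) = 4.06.

4.06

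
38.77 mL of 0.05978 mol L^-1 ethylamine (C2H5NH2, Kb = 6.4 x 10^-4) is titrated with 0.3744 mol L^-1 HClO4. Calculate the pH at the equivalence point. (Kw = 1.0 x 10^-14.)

6.05

n(C2H5NH2) = 0.05978 x 0.03877 = 0.002318 mol; V(HClO4) at equivalence = 0.002318/0.3744 = 0.006190 L.
At equivalence the base is fully converted to C2H5NH3+; total volume = 0.04496 L, so [C2H5NH3+] = 0.002318/0.04496 = 0.05155 M.
Ka(C2H5NH3+) = Kw/Kb = 1.0e-14 / 6.4 x 10^-4 = 1.56e-11.
[H^+] = sqrt(Ka x [C2H5NH3+]) = sqrt(1.56e-11 x 0.05155) = 8.97e-7 M.
pH = -log(8.97e-7) = 6.05.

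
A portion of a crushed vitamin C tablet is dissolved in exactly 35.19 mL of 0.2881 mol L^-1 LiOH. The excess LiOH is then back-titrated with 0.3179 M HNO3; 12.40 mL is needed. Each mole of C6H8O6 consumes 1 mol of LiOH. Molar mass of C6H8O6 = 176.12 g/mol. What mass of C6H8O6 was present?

1.09 g

Total n(LiOH) added = 0.2881 x 0.03519 = 0.01014 mol.
n(HNO3) used = 0.3179 x 0.01240 = 0.003942 mol, which equals the excess n(LiOH).
So n(LiOH) consumed by the sample = 0.01014 - 0.003942 = 0.006196 mol.
n(C6H8O6) = 0.006196 / 1 = 0.006196 mol.
mass = 0.006196 mol x 176.12 g/mol = 1.09 g.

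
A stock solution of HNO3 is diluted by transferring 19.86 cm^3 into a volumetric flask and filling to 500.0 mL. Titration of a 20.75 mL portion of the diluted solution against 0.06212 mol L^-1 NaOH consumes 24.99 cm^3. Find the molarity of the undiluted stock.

1.88 M

n(NaOH) = 0.06212 x 0.02499 = 0.001552 mol.
n(HNO3) in the aliquot = 0.001552 mol.
[diluted HNO3] = 0.001552 / 0.02075 = 0.07481 M.
Dilution factor = 500.0/19.86 = 25.18, so [stock] = 0.07481 x 25.18 = 1.88 M.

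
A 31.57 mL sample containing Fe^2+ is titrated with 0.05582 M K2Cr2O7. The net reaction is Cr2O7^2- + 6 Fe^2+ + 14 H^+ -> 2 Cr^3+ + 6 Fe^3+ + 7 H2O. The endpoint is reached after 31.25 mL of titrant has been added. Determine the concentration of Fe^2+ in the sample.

0.332 M

n(K2Cr2O7) = 0.05582 x 0.03125 = 0.001744 mol.
From the balanced equation, 1 mol K2Cr2O7 reacts with 6 mol Fe^2+, so n(Fe^2+) = 0.001744 x 6/1 = 0.01047 mol.
[Fe^2+] = 0.01047 / 0.03157 L = 0.332 M.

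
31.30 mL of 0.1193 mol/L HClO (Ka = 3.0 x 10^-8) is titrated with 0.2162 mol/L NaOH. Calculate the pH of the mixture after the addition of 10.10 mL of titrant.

Initial n(HClO) = 0.1193 x 0.03130 = 0.003734 mol.
n(NaOH) added = 0.2162 x 0.01010 = 0.002184 mol, converting that many moles of HClO to ClO-.
Remaining n(HClO) = 0.001550 mol; n(ClO-) = 0.002184 mol.
By Henderson-Hasselbalch, pH = pKa + log([A^-]/[HA]) = 7.52 + log(0.002184/0.001550) = 7.52 + (+0.15) = 7.67.

7.67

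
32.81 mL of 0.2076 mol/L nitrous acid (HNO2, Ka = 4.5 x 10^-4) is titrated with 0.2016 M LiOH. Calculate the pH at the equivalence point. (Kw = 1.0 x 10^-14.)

8.18

n(HNO2) = 0.2076 x 0.03281 = 0.006811 mol; V(LiOH) at equivalence = 0.006811/0.2016 = 0.03379 L.
At equivalence all the acid is converted to NO2-; total volume = 0.03281 + 0.03379 = 0.06660 L, so [NO2-] = 0.006811/0.06660 = 0.1023 M.
Kb = Kw/Ka = 1.0e-14 / 4.5 x 10^-4 = 2.22e-11.
[OH^-] = sqrt(Kb x [NO2-]) = sqrt(2.22e-11 x 0.1023) = 1.51e-6 M.
pOH = 5.82, so pH = 14.00 - 5.82 = 8.18.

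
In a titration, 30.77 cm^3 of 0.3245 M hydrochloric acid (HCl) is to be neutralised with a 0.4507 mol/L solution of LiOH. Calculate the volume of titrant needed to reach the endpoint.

22.2 mL

n(HCl) = 0.3245 mol/L x 0.03077 L = 0.009985 mol.
At equivalence n(LiOH) = n(HCl) = 0.009985 mol.
V(LiOH) = 0.009985 / 0.4507 = 0.02215 L = 22.2 mL.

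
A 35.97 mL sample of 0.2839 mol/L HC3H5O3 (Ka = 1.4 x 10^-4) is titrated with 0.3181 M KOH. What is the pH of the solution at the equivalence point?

8.52

n(HC3H5O3) = 0.2839 x 0.03597 = 0.01021 mol; V(KOH) at equivalence = 0.01021/0.3181 = 0.03210 L.
At equivalence all the acid is converted to C3H5O3-; total volume = 0.03597 + 0.03210 = 0.06807 L, so [C3H5O3-] = 0.01021/0.06807 = 0.1500 M.
Kb = Kw/Ka = 1.0e-14 / 1.4 x 10^-4 = 7.14e-11.
[OH^-] = sqrt(Kb x [C3H5O3-]) = sqrt(7.14e-11 x 0.1500) = 3.27e-6 M.
pOH = 5.48, so pH = 14.00 - 5.48 = 8.52.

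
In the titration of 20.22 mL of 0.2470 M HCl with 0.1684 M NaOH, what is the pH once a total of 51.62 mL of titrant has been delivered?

n(acid) = 0.2470 x 0.02022 = 0.004994 mol; n(NaOH) added = 0.1684 x 0.05162 = 0.008693 mol.
Base is in excess by 0.008693 - 0.004994 = 0.003698 mol in a total volume of 0.07184 L.
[OH^-] = 0.003698/0.07184 = 0.05148 M, so pOH = 1.29 and pH = 14.00 - 1.29 = 12.71.

12.71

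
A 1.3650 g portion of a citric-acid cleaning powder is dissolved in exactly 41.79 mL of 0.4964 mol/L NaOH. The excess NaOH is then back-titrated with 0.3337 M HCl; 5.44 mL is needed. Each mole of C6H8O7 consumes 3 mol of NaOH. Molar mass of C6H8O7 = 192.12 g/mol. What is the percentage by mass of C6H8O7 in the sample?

88.8%

Total n(NaOH) added = 0.4964 x 0.04179 = 0.02074 mol.
n(HCl) used = 0.3337 x 0.005440 = 0.001815 mol, which equals the excess n(NaOH).
So n(NaOH) consumed by the sample = 0.02074 - 0.001815 = 0.01893 mol.
n(C6H8O7) = 0.01893 / 3 = 0.006310 mol.
mass C6H8O7 = 0.006310 x 192.12 = 1.212 g, so %C6H8O7 = 1.212/1.3650 x 100 = 88.8%.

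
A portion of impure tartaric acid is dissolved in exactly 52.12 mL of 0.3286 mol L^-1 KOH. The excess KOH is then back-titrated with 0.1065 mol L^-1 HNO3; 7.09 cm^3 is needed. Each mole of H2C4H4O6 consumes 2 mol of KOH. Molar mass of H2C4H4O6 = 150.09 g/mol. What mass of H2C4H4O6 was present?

Total n(KOH) added = 0.3286 x 0.05212 = 0.01713 mol.
n(HNO3) used = 0.1065 x 0.007090 = 0.0007551 mol, which equals the excess n(KOH).
So n(KOH) consumed by the sample = 0.01713 - 0.0007551 = 0.01637 mol.
n(H2C4H4O6) = 0.01637 / 2 = 0.008186 mol.
mass = 0.008186 mol x 150.09 g/mol = 1.23 g.

1.23 g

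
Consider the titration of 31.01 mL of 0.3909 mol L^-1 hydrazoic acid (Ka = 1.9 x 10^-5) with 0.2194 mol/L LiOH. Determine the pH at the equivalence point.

n(HN3) = 0.3909 x 0.03101 = 0.01212 mol; V(LiOH) at equivalence = 0.01212/0.2194 = 0.05525 L.
At equivalence all the acid is converted to N3-; total volume = 0.03101 + 0.05525 = 0.08626 L, so [N3-] = 0.01212/0.08626 = 0.1405 M.
Kb = Kw/Ka = 1.0e-14 / 1.9 x 10^-5 = 5.26e-10.
[OH^-] = sqrt(Kb x [N3-]) = sqrt(5.26e-10 x 0.1405) = 8.60e-6 M.
pOH = 5.07, so pH = 14.00 - 5.07 = 8.93.

8.93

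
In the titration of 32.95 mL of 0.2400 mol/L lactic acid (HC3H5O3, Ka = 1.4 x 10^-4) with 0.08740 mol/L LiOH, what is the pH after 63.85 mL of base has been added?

Initial n(HC3H5O3) = 0.2400 x 0.03295 = 0.007908 mol.
n(LiOH) added = 0.08740 x 0.06385 = 0.005580 mol, converting that many moles of HC3H5O3 to C3H5O3-.
Remaining n(HC3H5O3) = 0.002328 mol; n(C3H5O3-) = 0.005580 mol.
By Henderson-Hasselbalch, pH = pKa + log([A^-]/[HA]) = 3.85 + log(0.005580/0.002328) = 3.85 + (+0.38) = 4.23.

4.23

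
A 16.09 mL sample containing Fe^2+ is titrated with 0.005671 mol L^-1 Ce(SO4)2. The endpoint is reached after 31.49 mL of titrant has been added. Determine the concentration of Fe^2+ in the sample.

n(Ce(SO4)2) = 0.005671 x 0.03149 = 0.0001786 mol.
From the balanced equation, 1 mol Ce(SO4)2 reacts with 1 mol Fe^2+, so n(Fe^2+) = 0.0001786 x 1/1 = 0.0001786 mol.
[Fe^2+] = 0.0001786 / 0.01609 L = 0.0111 M.

0.0111 M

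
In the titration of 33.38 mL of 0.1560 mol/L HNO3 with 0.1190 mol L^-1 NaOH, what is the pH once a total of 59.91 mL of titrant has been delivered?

n(acid) = 0.1560 x 0.03338 = 0.005207 mol; n(NaOH) added = 0.1190 x 0.05991 = 0.007129 mol.
Base is in excess by 0.007129 - 0.005207 = 0.001922 mol in a total volume of 0.09329 L.
[OH^-] = 0.001922/0.09329 = 0.02060 M, so pOH = 1.69 and pH = 14.00 - 1.69 = 12.31.

12.31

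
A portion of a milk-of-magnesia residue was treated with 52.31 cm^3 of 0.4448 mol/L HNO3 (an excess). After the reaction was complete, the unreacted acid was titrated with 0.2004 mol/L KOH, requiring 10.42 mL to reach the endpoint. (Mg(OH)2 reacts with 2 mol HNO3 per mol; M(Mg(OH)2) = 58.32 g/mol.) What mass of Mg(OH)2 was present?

Total n(HNO3) added = 0.4448 x 0.05231 = 0.02327 mol.
n(KOH) used = 0.2004 x 0.01042 = 0.002088 mol, which equals the excess n(HNO3).
So n(HNO3) consumed by the sample = 0.02327 - 0.002088 = 0.02118 mol.
n(Mg(OH)2) = 0.02118 / 2 = 0.01059 mol.
mass = 0.01059 mol x 58.32 g/mol = 0.618 g.

0.618 g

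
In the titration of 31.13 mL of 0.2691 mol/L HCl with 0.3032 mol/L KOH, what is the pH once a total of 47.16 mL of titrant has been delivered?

12.88

n(acid) = 0.2691 x 0.03113 = 0.008377 mol; n(KOH) added = 0.3032 x 0.04716 = 0.01430 mol.
Base is in excess by 0.01430 - 0.008377 = 0.005922 mol in a total volume of 0.07829 L.
[OH^-] = 0.005922/0.07829 = 0.07564 M, so pOH = 1.12 and pH = 14.00 - 1.12 = 12.88.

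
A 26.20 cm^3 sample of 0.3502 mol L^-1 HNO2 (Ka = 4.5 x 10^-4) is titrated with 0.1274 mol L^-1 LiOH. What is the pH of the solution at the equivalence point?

8.16

n(HNO2) = 0.3502 x 0.02620 = 0.009175 mol; V(LiOH) at equivalence = 0.009175/0.1274 = 0.07202 L.
At equivalence all the acid is converted to NO2-; total volume = 0.02620 + 0.07202 = 0.09822 L, so [NO2-] = 0.009175/0.09822 = 0.09342 M.
Kb = Kw/Ka = 1.0e-14 / 4.5 x 10^-4 = 2.22e-11.
[OH^-] = sqrt(Kb x [NO2-]) = sqrt(2.22e-11 x 0.09342) = 1.44e-6 M.
pOH = 5.84, so pH = 14.00 - 5.84 = 8.16.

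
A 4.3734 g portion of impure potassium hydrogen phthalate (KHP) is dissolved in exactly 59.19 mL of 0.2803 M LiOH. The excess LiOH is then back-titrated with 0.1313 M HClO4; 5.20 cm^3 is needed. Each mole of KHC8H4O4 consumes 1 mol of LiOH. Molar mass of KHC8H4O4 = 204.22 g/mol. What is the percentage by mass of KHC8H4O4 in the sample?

Total n(LiOH) added = 0.2803 x 0.05919 = 0.01659 mol.
n(HClO4) used = 0.1313 x 0.005200 = 0.0006828 mol, which equals the excess n(LiOH).
So n(LiOH) consumed by the sample = 0.01659 - 0.0006828 = 0.01591 mol.
n(KHC8H4O4) = 0.01591 / 1 = 0.01591 mol.
mass KHC8H4O4 = 0.01591 x 204.22 = 3.249 g, so %KHC8H4O4 = 3.249/4.3734 x 100 = 74.3%.

74.3%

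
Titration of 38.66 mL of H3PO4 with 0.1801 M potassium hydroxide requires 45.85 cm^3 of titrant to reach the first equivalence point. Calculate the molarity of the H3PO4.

n(KOH) = 0.1801 x 0.04585 = 0.008258 mol.
At the first equivalence point, 1 mol OH^- react per mol H3PO4, so n(H3PO4) = 0.008258 / 1 = 0.008258 mol.
[H3PO4] = 0.008258 / 0.03866 L = 0.214 M.

0.214 M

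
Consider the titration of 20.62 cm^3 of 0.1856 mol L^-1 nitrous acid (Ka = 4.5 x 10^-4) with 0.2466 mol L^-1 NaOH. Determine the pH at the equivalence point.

n(HNO2) = 0.1856 x 0.02062 = 0.003827 mol; V(NaOH) at equivalence = 0.003827/0.2466 = 0.01552 L.
At equivalence all the acid is converted to NO2-; total volume = 0.02062 + 0.01552 = 0.03614 L, so [NO2-] = 0.003827/0.03614 = 0.1059 M.
Kb = Kw/Ka = 1.0e-14 / 4.5 x 10^-4 = 2.22e-11.
[OH^-] = sqrt(Kb x [NO2-]) = sqrt(2.22e-11 x 0.1059) = 1.53e-6 M.
pOH = 5.81, so pH = 14.00 - 5.81 = 8.19.

8.19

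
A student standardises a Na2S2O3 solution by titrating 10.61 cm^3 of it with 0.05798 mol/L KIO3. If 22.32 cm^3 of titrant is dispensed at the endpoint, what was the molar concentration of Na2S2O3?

n(KIO3) = 0.05798 x 0.02232 = 0.001294 mol.
From the balanced equation, 1 mol KIO3 reacts with 6 mol Na2S2O3, so n(Na2S2O3) = 0.001294 x 6/1 = 0.007765 mol.
[Na2S2O3] = 0.007765 / 0.01061 L = 0.732 M.

0.732 M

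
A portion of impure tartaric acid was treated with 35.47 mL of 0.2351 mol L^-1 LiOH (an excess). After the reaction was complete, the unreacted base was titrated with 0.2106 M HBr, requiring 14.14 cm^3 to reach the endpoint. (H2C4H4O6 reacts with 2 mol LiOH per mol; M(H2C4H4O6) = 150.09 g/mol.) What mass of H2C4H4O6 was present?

Total n(LiOH) added = 0.2351 x 0.03547 = 0.008339 mol.
n(HBr) used = 0.2106 x 0.01414 = 0.002978 mol, which equals the excess n(LiOH).
So n(LiOH) consumed by the sample = 0.008339 - 0.002978 = 0.005361 mol.
n(H2C4H4O6) = 0.005361 / 2 = 0.002681 mol.
mass = 0.002681 mol x 150.09 g/mol = 0.402 g.

0.402 g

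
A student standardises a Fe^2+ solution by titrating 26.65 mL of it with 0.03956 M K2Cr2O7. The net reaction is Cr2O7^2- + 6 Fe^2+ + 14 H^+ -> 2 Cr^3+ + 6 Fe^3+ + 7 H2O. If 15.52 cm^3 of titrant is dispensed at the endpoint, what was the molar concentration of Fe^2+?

n(K2Cr2O7) = 0.03956 x 0.01552 = 0.0006140 mol.
From the balanced equation, 1 mol K2Cr2O7 reacts with 6 mol Fe^2+, so n(Fe^2+) = 0.0006140 x 6/1 = 0.003684 mol.
[Fe^2+] = 0.003684 / 0.02665 L = 0.138 M.

0.138 M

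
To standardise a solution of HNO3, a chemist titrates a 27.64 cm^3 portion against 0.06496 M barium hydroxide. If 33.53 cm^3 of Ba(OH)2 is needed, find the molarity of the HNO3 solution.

n(Ba(OH)2) delivered = 0.06496 x 0.03353 = 0.002178 mol.
The reaction is 2 HNO3 + 1 Ba(OH)2, so n(HNO3) = 0.002178 x 2/1 = 0.004356 mol.
[HNO3] = 0.004356 mol / 0.02764 L = 0.158 M.

0.158 M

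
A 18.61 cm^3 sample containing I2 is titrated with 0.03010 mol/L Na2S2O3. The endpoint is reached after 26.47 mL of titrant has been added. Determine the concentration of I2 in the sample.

n(Na2S2O3) = 0.03010 x 0.02647 = 0.0007967 mol.
From the balanced equation, 2 mol Na2S2O3 reacts with 1 mol I2, so n(I2) = 0.0007967 x 1/2 = 0.0003984 mol.
[I2] = 0.0003984 / 0.01861 L = 0.0214 M.

0.0214 M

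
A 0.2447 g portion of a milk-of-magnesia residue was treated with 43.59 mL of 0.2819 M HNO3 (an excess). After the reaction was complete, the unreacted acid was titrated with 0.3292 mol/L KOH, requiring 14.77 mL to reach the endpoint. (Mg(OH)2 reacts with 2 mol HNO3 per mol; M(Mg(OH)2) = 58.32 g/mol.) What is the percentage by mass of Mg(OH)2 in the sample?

88.5%

Total n(HNO3) added = 0.2819 x 0.04359 = 0.01229 mol.
n(KOH) used = 0.3292 x 0.01477 = 0.004862 mol, which equals the excess n(HNO3).
So n(HNO3) consumed by the sample = 0.01229 - 0.004862 = 0.007426 mol.
n(Mg(OH)2) = 0.007426 / 2 = 0.003713 mol.
mass Mg(OH)2 = 0.003713 x 58.32 = 0.2165 g, so %Mg(OH)2 = 0.2165/0.2447 x 100 = 88.5%.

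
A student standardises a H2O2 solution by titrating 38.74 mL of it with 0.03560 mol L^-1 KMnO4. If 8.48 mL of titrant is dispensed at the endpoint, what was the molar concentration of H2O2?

n(KMnO4) = 0.03560 x 0.008480 = 0.0003019 mol.
From the balanced equation, 2 mol KMnO4 reacts with 5 mol H2O2, so n(H2O2) = 0.0003019 x 5/2 = 0.0007547 mol.
[H2O2] = 0.0007547 / 0.03874 L = 0.0195 M.

0.0195 M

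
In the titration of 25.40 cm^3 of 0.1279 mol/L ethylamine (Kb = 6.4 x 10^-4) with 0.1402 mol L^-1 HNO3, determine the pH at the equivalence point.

5.99

n(C2H5NH2) = 0.1279 x 0.02540 = 0.003249 mol; V(HNO3) at equivalence = 0.003249/0.1402 = 0.02317 L.
At equivalence the base is fully converted to C2H5NH3+; total volume = 0.04857 L, so [C2H5NH3+] = 0.003249/0.04857 = 0.06688 M.
Ka(C2H5NH3+) = Kw/Kb = 1.0e-14 / 6.4 x 10^-4 = 1.56e-11.
[H^+] = sqrt(Ka x [C2H5NH3+]) = sqrt(1.56e-11 x 0.06688) = 1.02e-6 M.
pH = -log(1.02e-6) = 5.99.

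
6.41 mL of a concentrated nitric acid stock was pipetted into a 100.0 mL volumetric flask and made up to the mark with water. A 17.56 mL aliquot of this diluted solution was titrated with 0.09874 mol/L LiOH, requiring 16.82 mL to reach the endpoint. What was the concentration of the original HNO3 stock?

n(LiOH) = 0.09874 x 0.01682 = 0.001661 mol.
n(HNO3) in the aliquot = 0.001661 mol.
[diluted HNO3] = 0.001661 / 0.01756 = 0.09458 M.
Dilution factor = 100.0/6.410 = 15.60, so [stock] = 0.09458 x 15.60 = 1.48 M.

1.48 M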